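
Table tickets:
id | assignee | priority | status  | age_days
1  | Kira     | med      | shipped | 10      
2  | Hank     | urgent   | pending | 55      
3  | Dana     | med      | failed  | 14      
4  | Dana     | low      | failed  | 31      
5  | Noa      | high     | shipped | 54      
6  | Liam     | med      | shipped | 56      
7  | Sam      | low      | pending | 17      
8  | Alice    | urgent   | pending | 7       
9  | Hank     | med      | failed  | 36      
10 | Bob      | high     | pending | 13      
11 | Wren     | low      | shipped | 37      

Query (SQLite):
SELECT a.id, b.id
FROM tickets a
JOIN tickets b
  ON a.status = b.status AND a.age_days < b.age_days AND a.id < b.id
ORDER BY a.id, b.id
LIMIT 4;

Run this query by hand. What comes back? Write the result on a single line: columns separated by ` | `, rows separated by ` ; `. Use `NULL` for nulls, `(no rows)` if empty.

1 | 5 ; 1 | 6 ; 1 | 11 ; 3 | 4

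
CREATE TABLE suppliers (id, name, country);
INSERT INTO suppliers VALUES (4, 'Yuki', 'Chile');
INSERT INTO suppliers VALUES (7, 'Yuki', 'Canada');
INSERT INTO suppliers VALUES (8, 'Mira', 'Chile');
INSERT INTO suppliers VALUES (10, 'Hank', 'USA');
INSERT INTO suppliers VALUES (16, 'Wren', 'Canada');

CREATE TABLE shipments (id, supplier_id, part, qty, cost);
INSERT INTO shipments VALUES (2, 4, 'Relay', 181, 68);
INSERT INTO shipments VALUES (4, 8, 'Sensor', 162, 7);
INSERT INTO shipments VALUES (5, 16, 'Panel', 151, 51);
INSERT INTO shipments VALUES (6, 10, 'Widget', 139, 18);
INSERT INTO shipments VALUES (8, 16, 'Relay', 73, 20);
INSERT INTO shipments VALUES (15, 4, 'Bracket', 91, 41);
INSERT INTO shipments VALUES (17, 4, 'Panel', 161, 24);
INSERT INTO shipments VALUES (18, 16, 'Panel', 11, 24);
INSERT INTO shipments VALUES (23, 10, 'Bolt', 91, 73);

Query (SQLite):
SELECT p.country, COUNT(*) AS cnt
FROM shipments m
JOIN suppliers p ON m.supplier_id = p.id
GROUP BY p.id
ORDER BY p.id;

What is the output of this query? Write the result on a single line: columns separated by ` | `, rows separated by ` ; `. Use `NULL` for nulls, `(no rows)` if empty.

Join each shipments row to its suppliers via supplier_id.
Group joined rows by suppliers.id; compute COUNT(*) per group.
  4: ids {2, 15, 17} → COUNT(*)=3
  8: ids {4} → COUNT(*)=1
  10: ids {6, 23} → COUNT(*)=2
  16: ids {5, 8, 18} → COUNT(*)=3

Chile | 3 ; Chile | 1 ; USA | 2 ; Canada | 3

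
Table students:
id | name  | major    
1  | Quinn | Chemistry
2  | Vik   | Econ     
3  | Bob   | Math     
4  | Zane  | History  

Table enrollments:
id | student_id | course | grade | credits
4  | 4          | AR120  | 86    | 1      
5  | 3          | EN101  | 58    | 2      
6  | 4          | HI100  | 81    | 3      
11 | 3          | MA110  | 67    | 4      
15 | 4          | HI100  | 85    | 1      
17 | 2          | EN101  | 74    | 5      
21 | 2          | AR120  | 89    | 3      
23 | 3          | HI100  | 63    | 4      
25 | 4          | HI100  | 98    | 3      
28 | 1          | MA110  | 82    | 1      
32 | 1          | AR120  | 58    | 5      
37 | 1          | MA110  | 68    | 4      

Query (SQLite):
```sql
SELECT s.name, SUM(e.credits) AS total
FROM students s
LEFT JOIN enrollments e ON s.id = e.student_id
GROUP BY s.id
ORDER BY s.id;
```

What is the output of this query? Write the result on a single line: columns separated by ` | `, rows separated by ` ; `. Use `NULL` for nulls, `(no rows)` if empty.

LEFT JOIN keeps every students row; unmatched ones get NULL for enrollments columns.
Group by students.id and compute SUM(e.credits). SUM over an all-NULL group is NULL.
  1: ids {28, 32, 37} → SUM(e.credits)=10
  2: ids {17, 21} → SUM(e.credits)=8
  3: ids {5, 11, 23} → SUM(e.credits)=10
  4: ids {4, 6, 15, 25} → SUM(e.credits)=8

Quinn | 10 ; Vik | 8 ; Bob | 10 ; Zane | 8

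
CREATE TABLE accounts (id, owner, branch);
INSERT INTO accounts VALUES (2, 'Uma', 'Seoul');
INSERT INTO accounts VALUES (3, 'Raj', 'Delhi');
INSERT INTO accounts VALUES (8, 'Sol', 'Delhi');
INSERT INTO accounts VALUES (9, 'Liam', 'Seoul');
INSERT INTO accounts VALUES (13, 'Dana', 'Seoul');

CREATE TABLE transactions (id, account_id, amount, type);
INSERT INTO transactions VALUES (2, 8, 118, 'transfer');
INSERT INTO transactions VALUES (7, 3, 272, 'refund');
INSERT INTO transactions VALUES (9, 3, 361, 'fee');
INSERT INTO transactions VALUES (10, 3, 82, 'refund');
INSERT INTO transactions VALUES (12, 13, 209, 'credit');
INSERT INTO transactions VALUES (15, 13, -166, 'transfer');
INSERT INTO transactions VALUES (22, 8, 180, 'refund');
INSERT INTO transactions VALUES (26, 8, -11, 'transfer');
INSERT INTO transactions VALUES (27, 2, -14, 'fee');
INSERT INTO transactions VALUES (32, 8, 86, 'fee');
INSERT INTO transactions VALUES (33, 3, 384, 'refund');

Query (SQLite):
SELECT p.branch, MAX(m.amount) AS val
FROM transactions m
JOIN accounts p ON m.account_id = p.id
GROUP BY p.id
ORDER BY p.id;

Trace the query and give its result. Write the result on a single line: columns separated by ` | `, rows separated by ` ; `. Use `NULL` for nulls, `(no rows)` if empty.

Seoul | -14 ; Delhi | 384 ; Delhi | 180 ; Seoul | 209

Join each transactions row to its accounts via account_id.
Group joined rows by accounts.id; compute MAX(m.amount) per group.
  2: ids {27} → MAX(m.amount)=-14
  3: ids {7, 9, 10, 33} → MAX(m.amount)=384
  8: ids {2, 22, 26, 32} → MAX(m.amount)=180
  13: ids {12, 15} → MAX(m.amount)=209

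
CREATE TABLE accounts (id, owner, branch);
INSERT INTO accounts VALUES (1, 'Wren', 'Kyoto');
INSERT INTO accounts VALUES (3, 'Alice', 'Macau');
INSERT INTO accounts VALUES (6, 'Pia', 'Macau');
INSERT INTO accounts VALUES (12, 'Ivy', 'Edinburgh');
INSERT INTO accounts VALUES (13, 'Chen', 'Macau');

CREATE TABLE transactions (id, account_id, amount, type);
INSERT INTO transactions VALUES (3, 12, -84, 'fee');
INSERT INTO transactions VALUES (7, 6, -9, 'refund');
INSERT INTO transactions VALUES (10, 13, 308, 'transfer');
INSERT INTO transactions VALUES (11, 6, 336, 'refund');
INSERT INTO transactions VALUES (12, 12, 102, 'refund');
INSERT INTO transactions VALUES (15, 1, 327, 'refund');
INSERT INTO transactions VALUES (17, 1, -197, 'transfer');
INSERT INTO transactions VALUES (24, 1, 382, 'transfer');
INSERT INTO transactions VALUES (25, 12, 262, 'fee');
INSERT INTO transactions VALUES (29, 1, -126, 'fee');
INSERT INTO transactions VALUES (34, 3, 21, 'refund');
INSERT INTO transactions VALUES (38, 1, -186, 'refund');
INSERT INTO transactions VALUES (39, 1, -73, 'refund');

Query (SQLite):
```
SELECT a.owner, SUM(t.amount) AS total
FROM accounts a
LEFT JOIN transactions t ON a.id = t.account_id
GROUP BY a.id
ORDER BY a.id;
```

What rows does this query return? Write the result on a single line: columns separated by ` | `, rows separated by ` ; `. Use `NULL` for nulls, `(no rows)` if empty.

LEFT JOIN keeps every accounts row; unmatched ones get NULL for transactions columns.
Group by accounts.id and compute SUM(t.amount). SUM over an all-NULL group is NULL.
  1: ids {15, 17, 24, 29, 38, 39} → SUM(t.amount)=127
  3: ids {34} → SUM(t.amount)=21
  6: ids {7, 11} → SUM(t.amount)=327
  12: ids {3, 12, 25} → SUM(t.amount)=280
  13: ids {10} → SUM(t.amount)=308

Wren | 127 ; Alice | 21 ; Pia | 327 ; Ivy | 280 ; Chen | 308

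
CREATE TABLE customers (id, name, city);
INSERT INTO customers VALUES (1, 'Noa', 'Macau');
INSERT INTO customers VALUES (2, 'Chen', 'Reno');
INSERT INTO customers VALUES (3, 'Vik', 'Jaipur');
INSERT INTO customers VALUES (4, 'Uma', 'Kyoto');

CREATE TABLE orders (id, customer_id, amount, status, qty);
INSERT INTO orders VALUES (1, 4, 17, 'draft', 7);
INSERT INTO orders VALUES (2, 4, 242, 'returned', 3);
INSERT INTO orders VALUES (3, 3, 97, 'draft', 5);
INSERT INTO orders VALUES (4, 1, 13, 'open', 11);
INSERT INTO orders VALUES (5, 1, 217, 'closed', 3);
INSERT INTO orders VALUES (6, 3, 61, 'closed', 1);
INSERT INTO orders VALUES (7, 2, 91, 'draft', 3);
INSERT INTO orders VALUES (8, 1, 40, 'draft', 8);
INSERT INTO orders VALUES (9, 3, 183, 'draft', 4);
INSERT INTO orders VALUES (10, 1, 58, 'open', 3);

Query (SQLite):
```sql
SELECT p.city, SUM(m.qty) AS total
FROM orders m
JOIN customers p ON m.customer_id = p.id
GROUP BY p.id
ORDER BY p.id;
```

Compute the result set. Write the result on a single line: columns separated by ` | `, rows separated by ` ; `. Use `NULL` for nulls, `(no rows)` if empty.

Macau | 25 ; Reno | 3 ; Jaipur | 10 ; Kyoto | 10

Join each orders row to its customers via customer_id.
Group joined rows by customers.id; compute SUM(m.qty) per group.
  1: ids {4, 5, 8, 10} → SUM(m.qty)=25
  2: ids {7} → SUM(m.qty)=3
  3: ids {3, 6, 9} → SUM(m.qty)=10
  4: ids {1, 2} → SUM(m.qty)=10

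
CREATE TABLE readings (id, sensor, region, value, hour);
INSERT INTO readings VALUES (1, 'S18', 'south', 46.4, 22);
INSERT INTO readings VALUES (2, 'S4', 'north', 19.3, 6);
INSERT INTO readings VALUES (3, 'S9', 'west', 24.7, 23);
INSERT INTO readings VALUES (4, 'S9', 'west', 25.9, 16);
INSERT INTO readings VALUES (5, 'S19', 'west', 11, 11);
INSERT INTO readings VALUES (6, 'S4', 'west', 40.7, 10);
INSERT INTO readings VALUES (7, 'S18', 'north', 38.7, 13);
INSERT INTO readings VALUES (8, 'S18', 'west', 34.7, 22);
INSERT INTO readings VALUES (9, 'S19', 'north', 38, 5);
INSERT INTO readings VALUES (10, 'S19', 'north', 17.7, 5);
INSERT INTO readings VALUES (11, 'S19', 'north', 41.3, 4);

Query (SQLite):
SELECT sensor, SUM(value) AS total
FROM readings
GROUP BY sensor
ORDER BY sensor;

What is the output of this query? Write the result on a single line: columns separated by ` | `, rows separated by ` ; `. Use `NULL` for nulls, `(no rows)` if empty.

S18 | 119.8 ; S19 | 108 ; S4 | 60 ; S9 | 50.6

Partition readings by sensor; compute SUM(value) within each group.
  S18: ids {1, 7, 8} → SUM(value)=119.8
  S19: ids {5, 9, 10, 11} → SUM(value)=108
  S4: ids {2, 6} → SUM(value)=60
  S9: ids {3, 4} → SUM(value)=50.6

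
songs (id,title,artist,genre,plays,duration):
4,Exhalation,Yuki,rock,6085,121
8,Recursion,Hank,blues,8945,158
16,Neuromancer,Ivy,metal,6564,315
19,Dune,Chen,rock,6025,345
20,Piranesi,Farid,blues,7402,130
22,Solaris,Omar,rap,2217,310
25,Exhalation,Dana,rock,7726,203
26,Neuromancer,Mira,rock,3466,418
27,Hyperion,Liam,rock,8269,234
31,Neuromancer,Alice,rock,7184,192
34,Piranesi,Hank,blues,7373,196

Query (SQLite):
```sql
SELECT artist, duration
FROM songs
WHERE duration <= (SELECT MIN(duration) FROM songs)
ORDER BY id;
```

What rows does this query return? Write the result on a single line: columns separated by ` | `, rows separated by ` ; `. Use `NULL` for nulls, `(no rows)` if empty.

Scalar subquery: MIN(duration) over all songs rows = 121.
Keep rows where duration <= that value.

Yuki | 121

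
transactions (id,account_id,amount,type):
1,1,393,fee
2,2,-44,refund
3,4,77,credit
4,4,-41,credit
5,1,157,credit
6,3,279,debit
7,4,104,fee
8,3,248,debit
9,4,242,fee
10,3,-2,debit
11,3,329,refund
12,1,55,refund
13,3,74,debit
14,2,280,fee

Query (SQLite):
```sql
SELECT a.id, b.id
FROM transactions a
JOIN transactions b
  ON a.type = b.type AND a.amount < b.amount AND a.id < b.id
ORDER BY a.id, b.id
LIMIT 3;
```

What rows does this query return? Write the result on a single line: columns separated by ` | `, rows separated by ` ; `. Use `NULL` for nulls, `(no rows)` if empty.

2 | 11 ; 2 | 12 ; 3 | 5

Pairs (a,b) with same type, a.amount < b.amount, a.id < b.id.
type groups: credit:{3,4,5} debit:{6,8,10,13} fee:{1,7,9,14} refund:{2,11,12}
Ordered by (a.id, b.id); first 3.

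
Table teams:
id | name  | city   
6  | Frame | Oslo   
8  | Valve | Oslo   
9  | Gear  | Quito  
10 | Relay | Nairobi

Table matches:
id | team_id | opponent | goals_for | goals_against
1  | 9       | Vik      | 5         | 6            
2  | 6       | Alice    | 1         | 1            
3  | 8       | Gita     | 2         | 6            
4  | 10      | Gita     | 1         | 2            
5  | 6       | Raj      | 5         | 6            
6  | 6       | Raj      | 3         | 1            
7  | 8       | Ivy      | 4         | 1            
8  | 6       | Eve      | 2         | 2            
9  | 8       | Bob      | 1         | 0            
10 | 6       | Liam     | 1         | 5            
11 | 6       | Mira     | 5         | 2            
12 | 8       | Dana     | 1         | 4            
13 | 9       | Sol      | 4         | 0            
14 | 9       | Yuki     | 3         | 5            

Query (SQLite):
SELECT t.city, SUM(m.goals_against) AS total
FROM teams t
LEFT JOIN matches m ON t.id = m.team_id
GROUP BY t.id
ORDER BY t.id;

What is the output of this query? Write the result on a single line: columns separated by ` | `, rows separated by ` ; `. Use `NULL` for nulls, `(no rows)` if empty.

Oslo | 17 ; Oslo | 11 ; Quito | 11 ; Nairobi | 2

LEFT JOIN keeps every teams row; unmatched ones get NULL for matches columns.
Group by teams.id and compute SUM(m.goals_against). SUM over an all-NULL group is NULL.
  6: ids {2, 5, 6, 8, 10, 11} → SUM(m.goals_against)=17
  8: ids {3, 7, 9, 12} → SUM(m.goals_against)=11
  9: ids {1, 13, 14} → SUM(m.goals_against)=11
  10: ids {4} → SUM(m.goals_against)=2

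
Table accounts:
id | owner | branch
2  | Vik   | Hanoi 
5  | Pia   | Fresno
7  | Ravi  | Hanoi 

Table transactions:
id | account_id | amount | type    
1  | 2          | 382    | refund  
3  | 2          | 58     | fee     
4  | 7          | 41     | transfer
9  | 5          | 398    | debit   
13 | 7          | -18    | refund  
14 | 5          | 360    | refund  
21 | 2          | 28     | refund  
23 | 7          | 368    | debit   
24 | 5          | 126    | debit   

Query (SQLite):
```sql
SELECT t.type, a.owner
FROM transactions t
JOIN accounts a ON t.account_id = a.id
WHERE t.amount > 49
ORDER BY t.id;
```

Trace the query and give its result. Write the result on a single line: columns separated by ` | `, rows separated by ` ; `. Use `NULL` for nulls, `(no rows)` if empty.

refund | Vik ; fee | Vik ; debit | Pia ; refund | Pia ; debit | Ravi ; debit | Pia

Each transactions row matches the accounts row where account_id = accounts.id.
Then keep rows with t.amount > 49.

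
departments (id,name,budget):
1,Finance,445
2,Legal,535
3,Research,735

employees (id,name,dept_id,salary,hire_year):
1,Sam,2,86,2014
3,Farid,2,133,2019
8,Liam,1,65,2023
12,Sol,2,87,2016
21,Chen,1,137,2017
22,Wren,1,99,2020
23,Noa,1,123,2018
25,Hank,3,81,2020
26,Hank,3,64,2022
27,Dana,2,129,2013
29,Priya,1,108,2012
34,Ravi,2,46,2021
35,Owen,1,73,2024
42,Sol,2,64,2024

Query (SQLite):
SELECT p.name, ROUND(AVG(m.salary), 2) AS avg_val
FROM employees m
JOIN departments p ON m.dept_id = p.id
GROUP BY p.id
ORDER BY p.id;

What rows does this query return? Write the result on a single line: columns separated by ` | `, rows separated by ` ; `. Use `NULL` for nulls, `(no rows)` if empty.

Join each employees row to its departments via dept_id.
Group joined rows by departments.id; compute ROUND(AVG(m.salary), 2) per group.
  1: ids {8, 21, 22, 23, 29, 35} → ROUND(AVG(m.salary), 2)=100.83
  2: ids {1, 3, 12, 27, 34, 42} → ROUND(AVG(m.salary), 2)=90.83
  3: ids {25, 26} → ROUND(AVG(m.salary), 2)=72.5

Finance | 100.83 ; Legal | 90.83 ; Research | 72.5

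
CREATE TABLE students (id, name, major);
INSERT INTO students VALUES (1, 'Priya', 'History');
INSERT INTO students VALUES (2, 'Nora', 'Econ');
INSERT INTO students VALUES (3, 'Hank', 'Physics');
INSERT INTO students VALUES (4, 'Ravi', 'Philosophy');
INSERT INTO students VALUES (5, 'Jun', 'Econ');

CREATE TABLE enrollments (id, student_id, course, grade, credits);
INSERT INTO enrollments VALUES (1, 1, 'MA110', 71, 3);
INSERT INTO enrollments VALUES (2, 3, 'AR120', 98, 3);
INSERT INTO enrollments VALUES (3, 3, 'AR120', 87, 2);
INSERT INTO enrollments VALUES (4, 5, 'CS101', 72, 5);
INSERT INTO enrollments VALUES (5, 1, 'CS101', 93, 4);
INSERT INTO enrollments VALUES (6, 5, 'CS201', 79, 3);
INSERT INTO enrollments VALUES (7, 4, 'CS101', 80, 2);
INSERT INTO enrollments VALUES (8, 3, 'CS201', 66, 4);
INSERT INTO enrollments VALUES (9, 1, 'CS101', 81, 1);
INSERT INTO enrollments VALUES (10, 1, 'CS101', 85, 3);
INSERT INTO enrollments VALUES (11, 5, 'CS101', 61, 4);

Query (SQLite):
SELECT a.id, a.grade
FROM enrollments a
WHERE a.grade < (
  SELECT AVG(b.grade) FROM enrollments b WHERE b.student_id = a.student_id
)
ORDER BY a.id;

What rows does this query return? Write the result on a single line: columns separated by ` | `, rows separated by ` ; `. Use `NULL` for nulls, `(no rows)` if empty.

1 | 71 ; 8 | 66 ; 9 | 81 ; 11 | 61

For each enrollments row a, compute AVG(grade) over rows sharing a.student_id.
Keep row a if a.grade < that per-group AVG.
  student_id=1: AVG(grade) = 82.5
  student_id=3: AVG(grade) = 83.666667
  student_id=4: AVG(grade) = 80.0
  student_id=5: AVG(grade) = 70.666667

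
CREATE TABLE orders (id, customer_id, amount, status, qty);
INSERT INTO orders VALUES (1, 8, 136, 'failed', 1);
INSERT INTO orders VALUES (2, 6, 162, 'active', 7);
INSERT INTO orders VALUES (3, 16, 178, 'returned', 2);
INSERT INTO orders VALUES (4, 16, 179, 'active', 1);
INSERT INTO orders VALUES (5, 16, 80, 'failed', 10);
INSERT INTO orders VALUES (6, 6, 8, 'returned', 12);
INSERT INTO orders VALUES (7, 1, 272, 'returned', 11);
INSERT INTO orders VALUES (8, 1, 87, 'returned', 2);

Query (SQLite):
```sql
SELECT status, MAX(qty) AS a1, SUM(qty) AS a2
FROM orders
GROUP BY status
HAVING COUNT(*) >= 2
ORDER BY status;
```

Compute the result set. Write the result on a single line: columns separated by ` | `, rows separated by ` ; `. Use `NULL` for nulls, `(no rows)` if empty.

active | 7 | 8 ; failed | 10 | 11 ; returned | 12 | 27

Group orders by status.
Per group compute: MAX(qty), SUM(qty).
HAVING: drop groups with fewer than 2 rows.
  active: ids {2, 4} → MAX(qty)=7, SUM(qty)=8
  failed: ids {1, 5} → MAX(qty)=10, SUM(qty)=11
  returned: ids {3, 6, 7, 8} → MAX(qty)=12, SUM(qty)=27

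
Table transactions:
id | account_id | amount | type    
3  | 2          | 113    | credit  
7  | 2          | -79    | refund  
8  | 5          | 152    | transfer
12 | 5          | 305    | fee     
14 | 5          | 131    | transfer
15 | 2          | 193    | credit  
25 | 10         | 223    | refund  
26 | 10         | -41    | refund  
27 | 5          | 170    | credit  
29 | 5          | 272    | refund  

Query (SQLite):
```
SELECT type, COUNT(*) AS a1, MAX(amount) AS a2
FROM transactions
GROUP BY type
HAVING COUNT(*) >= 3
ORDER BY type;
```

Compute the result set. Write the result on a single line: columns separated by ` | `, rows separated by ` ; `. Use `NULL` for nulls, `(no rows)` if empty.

Group transactions by type.
Per group compute: COUNT(*), MAX(amount).
HAVING: drop groups with fewer than 3 rows.
  credit: ids {3, 15, 27} → COUNT(*)=3, MAX(amount)=193
  fee: ids {12} → COUNT(*)=1, MAX(amount)=305
  refund: ids {7, 25, 26, 29} → COUNT(*)=4, MAX(amount)=272
  transfer: ids {8, 14} → COUNT(*)=2, MAX(amount)=152

credit | 3 | 193 ; refund | 4 | 272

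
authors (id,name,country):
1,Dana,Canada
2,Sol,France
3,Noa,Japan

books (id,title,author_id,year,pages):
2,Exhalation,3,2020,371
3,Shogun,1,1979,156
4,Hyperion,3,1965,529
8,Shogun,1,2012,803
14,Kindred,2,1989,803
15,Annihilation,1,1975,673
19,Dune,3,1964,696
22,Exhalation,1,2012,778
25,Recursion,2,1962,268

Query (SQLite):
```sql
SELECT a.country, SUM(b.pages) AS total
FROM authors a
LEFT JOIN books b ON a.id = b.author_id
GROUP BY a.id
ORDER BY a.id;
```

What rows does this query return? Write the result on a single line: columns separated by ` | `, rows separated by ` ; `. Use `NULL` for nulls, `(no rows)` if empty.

Canada | 2410 ; France | 1071 ; Japan | 1596

LEFT JOIN keeps every authors row; unmatched ones get NULL for books columns.
Group by authors.id and compute SUM(b.pages). SUM over an all-NULL group is NULL.
  1: ids {3, 8, 15, 22} → SUM(b.pages)=2410
  2: ids {14, 25} → SUM(b.pages)=1071
  3: ids {2, 4, 19} → SUM(b.pages)=1596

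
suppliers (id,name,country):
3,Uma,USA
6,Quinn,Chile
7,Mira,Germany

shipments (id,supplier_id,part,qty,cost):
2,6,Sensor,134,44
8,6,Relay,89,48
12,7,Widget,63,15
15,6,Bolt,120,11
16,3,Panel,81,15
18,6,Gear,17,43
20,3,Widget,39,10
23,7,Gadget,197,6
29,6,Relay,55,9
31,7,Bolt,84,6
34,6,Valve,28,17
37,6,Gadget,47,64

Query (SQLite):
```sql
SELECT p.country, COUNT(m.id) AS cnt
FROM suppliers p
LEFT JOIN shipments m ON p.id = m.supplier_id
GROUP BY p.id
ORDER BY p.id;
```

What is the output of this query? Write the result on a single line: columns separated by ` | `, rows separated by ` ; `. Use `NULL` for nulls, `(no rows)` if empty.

LEFT JOIN keeps every suppliers row; unmatched ones get NULL for shipments columns.
Group by suppliers.id and compute COUNT(m.id). COUNT(col) of an all-NULL group is 0.
  3: ids {16, 20} → COUNT(m.id)=2
  6: ids {2, 8, 15, 18, 29, 34, 37} → COUNT(m.id)=7
  7: ids {12, 23, 31} → COUNT(m.id)=3

USA | 2 ; Chile | 7 ; Germany | 3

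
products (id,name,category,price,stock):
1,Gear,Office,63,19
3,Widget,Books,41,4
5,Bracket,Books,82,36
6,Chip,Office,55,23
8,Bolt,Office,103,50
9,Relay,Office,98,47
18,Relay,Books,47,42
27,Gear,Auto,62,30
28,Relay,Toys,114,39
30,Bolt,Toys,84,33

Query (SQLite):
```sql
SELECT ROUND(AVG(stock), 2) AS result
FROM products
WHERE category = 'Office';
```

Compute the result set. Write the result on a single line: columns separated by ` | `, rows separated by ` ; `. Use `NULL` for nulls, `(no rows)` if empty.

Rows where category='Office' → stock values: [19, 23, 50, 47].
AVG = 139 / 4 (rounded to 2 dp).

34.75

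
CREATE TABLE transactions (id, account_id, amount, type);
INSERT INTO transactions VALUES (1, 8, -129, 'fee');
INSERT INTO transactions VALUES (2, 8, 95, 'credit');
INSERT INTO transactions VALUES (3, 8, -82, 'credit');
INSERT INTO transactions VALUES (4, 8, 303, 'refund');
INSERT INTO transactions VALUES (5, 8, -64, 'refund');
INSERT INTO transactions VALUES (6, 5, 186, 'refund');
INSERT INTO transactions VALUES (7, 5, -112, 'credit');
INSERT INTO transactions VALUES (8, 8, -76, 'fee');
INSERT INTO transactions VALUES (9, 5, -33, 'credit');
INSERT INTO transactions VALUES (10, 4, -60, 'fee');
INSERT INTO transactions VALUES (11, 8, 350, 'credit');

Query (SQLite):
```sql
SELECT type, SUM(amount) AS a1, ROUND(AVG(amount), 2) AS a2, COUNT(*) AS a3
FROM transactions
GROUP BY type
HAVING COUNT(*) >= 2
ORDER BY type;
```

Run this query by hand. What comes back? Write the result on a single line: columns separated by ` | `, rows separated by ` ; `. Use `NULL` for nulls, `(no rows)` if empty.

credit | 218 | 43.6 | 5 ; fee | -265 | -88.33 | 3 ; refund | 425 | 141.67 | 3

Group transactions by type.
Per group compute: SUM(amount), ROUND(AVG(amount), 2), COUNT(*).
HAVING: drop groups with fewer than 2 rows.
  credit: ids {2, 3, 7, 9, 11} → SUM(amount)=218, ROUND(AVG(amount), 2)=43.6, COUNT(*)=5
  fee: ids {1, 8, 10} → SUM(amount)=-265, ROUND(AVG(amount), 2)=-88.33, COUNT(*)=3
  refund: ids {4, 5, 6} → SUM(amount)=425, ROUND(AVG(amount), 2)=141.67, COUNT(*)=3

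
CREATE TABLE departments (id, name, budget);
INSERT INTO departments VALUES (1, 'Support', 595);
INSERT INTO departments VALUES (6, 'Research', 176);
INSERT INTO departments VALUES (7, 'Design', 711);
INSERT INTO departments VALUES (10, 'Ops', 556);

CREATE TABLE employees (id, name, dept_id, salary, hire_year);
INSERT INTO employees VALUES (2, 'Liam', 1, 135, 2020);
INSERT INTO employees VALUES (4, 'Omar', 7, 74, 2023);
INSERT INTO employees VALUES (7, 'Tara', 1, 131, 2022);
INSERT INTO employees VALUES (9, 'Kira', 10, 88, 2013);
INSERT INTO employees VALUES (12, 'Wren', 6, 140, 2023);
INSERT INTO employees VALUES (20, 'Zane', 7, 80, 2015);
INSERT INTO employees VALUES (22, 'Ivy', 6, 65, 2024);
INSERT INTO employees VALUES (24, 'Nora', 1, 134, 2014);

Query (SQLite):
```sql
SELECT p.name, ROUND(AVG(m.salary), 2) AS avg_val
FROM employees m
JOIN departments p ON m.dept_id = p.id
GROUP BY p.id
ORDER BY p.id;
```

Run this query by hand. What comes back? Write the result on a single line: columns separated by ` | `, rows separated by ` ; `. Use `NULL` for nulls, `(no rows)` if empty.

Join each employees row to its departments via dept_id.
Group joined rows by departments.id; compute ROUND(AVG(m.salary), 2) per group.
  1: ids {2, 7, 24} → ROUND(AVG(m.salary), 2)=133.33
  6: ids {12, 22} → ROUND(AVG(m.salary), 2)=102.5
  7: ids {4, 20} → ROUND(AVG(m.salary), 2)=77
  10: ids {9} → ROUND(AVG(m.salary), 2)=88

Support | 133.33 ; Research | 102.5 ; Design | 77 ; Ops | 88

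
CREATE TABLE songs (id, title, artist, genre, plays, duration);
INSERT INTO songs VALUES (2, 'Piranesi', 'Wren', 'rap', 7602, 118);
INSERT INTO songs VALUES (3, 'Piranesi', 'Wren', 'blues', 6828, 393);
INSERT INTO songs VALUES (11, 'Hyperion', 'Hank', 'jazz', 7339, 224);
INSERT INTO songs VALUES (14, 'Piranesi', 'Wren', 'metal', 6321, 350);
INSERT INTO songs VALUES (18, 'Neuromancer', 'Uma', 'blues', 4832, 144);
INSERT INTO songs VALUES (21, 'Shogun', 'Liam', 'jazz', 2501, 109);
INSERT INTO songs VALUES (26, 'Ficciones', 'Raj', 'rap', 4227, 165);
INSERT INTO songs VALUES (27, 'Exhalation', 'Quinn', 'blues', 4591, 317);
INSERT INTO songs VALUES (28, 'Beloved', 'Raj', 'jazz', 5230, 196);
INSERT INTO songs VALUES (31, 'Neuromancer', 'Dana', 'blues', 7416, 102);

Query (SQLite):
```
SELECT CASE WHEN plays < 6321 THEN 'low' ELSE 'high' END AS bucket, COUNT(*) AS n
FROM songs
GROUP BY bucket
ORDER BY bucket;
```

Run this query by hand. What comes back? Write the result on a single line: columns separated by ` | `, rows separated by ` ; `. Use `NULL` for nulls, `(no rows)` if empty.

Bucket rows by plays < 6321 → 'low' else 'high'; count each bucket.

high | 5 ; low | 5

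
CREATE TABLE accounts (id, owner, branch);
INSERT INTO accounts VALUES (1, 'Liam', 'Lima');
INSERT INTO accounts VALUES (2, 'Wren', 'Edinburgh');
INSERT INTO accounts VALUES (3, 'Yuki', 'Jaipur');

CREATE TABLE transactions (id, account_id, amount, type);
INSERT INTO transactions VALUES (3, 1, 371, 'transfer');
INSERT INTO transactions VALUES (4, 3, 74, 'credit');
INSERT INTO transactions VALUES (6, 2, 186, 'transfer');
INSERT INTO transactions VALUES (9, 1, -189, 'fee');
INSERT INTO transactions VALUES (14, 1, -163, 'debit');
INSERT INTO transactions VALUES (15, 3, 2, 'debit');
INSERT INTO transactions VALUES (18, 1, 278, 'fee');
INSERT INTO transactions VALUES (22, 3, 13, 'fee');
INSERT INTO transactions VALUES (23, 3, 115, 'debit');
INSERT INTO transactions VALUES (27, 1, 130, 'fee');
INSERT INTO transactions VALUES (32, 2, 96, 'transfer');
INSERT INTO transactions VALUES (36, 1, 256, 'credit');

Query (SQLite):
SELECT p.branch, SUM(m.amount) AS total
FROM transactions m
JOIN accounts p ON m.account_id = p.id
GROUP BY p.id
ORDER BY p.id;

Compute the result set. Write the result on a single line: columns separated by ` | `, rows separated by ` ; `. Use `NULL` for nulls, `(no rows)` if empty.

Join each transactions row to its accounts via account_id.
Group joined rows by accounts.id; compute SUM(m.amount) per group.
  1: ids {3, 9, 14, 18, 27, 36} → SUM(m.amount)=683
  2: ids {6, 32} → SUM(m.amount)=282
  3: ids {4, 15, 22, 23} → SUM(m.amount)=204

Lima | 683 ; Edinburgh | 282 ; Jaipur | 204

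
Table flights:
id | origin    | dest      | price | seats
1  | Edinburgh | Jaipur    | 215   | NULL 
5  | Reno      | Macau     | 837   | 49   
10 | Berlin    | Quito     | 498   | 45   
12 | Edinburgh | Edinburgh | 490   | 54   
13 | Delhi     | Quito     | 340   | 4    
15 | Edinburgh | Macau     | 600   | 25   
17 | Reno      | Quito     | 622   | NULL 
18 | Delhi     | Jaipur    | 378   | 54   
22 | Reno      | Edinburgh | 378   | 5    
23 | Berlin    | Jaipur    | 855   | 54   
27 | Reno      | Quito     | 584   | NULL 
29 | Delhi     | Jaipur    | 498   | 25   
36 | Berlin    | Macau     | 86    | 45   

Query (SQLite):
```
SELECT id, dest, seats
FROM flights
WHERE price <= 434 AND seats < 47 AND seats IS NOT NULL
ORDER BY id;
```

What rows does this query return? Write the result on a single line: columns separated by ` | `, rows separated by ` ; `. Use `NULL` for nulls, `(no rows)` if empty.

13 | Quito | 4 ; 22 | Edinburgh | 5 ; 36 | Macau | 45

price <= 434: ids {1, 13, 18, 22, 36}
seats < 47: ids {10, 13, 15, 22, 29, 36}
seats IS NOT NULL: ids {5, 10, 12, 13, 15, 18, 22, 23, 29, 36}
Combine with AND.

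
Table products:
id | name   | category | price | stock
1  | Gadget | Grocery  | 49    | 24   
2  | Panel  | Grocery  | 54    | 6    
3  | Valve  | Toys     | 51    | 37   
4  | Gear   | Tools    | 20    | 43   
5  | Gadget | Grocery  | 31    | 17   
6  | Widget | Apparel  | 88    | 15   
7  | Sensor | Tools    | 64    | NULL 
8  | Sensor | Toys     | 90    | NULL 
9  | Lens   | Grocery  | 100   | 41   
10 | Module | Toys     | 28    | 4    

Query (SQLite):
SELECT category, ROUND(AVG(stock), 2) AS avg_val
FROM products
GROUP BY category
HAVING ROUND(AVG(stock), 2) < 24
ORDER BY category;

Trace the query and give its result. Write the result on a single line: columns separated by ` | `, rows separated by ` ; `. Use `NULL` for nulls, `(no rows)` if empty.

Partition products by category; compute ROUND(AVG(stock), 2) within each group.
HAVING: keep groups where ROUND(AVG(stock), 2) < 24.
  Apparel: ids {6} → ROUND(AVG(stock), 2)=15
  Grocery: ids {1, 2, 5, 9} → ROUND(AVG(stock), 2)=22
  Tools: ids {4, 7} → ROUND(AVG(stock), 2)=43
  Toys: ids {3, 8, 10} → ROUND(AVG(stock), 2)=20.5

Apparel | 15 ; Grocery | 22 ; Toys | 20.5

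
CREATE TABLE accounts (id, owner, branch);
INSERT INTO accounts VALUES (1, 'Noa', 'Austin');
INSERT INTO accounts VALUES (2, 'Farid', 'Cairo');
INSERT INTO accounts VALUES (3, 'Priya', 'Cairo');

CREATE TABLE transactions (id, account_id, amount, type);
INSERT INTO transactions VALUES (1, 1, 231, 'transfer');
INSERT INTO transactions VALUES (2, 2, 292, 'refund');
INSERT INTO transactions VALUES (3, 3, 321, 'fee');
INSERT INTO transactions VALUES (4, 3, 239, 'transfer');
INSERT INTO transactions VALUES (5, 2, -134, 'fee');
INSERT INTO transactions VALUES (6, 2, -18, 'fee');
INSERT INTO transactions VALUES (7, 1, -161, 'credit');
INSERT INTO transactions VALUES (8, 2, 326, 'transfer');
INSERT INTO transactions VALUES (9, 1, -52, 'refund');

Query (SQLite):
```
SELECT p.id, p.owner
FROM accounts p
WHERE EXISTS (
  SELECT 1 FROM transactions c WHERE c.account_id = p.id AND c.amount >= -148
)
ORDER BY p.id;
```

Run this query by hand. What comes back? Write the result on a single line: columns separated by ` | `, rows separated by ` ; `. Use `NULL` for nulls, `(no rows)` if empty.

1 | Noa ; 2 | Farid ; 3 | Priya

For each accounts row, check whether any transactions with matching account_id has amount >= -148.
Keep rows where that is true.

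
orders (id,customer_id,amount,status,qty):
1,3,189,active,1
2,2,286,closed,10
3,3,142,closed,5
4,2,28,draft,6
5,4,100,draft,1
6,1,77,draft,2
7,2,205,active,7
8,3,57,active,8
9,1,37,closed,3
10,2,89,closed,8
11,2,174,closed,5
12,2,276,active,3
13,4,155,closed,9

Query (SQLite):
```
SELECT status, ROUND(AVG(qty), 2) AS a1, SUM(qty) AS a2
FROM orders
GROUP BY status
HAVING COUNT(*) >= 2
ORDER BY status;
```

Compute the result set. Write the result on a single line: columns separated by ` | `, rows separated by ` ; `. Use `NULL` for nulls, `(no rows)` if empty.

active | 4.75 | 19 ; closed | 6.67 | 40 ; draft | 3 | 9

Group orders by status.
Per group compute: ROUND(AVG(qty), 2), SUM(qty).
HAVING: drop groups with fewer than 2 rows.
  active: ids {1, 7, 8, 12} → ROUND(AVG(qty), 2)=4.75, SUM(qty)=19
  closed: ids {2, 3, 9, 10, 11, 13} → ROUND(AVG(qty), 2)=6.67, SUM(qty)=40
  draft: ids {4, 5, 6} → ROUND(AVG(qty), 2)=3, SUM(qty)=9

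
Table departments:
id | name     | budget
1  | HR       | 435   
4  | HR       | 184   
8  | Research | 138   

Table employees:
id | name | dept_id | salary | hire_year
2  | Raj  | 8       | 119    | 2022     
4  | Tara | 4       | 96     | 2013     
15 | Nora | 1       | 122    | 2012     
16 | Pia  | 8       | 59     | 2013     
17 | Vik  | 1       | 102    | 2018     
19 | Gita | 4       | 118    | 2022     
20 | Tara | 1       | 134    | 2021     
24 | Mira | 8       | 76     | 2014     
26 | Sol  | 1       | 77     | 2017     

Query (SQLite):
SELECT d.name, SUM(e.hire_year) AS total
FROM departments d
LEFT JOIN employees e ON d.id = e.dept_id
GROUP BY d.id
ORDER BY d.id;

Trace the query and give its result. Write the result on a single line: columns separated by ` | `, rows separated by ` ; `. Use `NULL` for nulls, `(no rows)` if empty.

HR | 8068 ; HR | 4035 ; Research | 6049

LEFT JOIN keeps every departments row; unmatched ones get NULL for employees columns.
Group by departments.id and compute SUM(e.hire_year). SUM over an all-NULL group is NULL.
  1: ids {15, 17, 20, 26} → SUM(e.hire_year)=8068
  4: ids {4, 19} → SUM(e.hire_year)=4035
  8: ids {2, 16, 24} → SUM(e.hire_year)=6049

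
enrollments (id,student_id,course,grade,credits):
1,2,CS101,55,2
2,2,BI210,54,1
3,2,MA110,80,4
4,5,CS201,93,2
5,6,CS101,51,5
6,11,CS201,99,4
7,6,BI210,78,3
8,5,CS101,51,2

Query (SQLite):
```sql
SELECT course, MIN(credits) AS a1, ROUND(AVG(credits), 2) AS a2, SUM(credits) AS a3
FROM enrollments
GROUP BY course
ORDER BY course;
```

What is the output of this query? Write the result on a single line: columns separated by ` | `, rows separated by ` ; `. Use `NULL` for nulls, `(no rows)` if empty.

Group enrollments by course.
Per group compute: MIN(credits), ROUND(AVG(credits), 2), SUM(credits).
  BI210: ids {2, 7} → MIN(credits)=1, ROUND(AVG(credits), 2)=2, SUM(credits)=4
  CS101: ids {1, 5, 8} → MIN(credits)=2, ROUND(AVG(credits), 2)=3, SUM(credits)=9
  CS201: ids {4, 6} → MIN(credits)=2, ROUND(AVG(credits), 2)=3, SUM(credits)=6
  MA110: ids {3} → MIN(credits)=4, ROUND(AVG(credits), 2)=4, SUM(credits)=4

BI210 | 1 | 2 | 4 ; CS101 | 2 | 3 | 9 ; CS201 | 2 | 3 | 6 ; MA110 | 4 | 4 | 4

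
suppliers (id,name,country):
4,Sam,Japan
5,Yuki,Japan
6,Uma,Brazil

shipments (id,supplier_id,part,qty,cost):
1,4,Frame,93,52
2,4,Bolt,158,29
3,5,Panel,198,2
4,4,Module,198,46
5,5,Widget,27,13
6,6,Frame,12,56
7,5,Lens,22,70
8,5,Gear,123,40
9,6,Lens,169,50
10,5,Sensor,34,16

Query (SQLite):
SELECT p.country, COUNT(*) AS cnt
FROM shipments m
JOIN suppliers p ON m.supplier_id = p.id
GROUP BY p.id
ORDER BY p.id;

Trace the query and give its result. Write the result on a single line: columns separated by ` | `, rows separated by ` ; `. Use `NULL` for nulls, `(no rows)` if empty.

Japan | 3 ; Japan | 5 ; Brazil | 2

Join each shipments row to its suppliers via supplier_id.
Group joined rows by suppliers.id; compute COUNT(*) per group.
  4: ids {1, 2, 4} → COUNT(*)=3
  5: ids {3, 5, 7, 8, 10} → COUNT(*)=5
  6: ids {6, 9} → COUNT(*)=2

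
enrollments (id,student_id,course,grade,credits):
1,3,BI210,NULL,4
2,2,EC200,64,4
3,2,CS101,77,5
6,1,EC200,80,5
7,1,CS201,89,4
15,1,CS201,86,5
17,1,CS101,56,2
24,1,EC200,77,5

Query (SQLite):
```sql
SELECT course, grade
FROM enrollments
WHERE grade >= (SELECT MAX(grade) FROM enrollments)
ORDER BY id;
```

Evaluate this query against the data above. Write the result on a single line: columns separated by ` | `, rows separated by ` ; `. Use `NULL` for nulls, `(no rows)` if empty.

CS201 | 89

Scalar subquery: MAX(grade) over all enrollments rows = 89.
Keep rows where grade >= that value.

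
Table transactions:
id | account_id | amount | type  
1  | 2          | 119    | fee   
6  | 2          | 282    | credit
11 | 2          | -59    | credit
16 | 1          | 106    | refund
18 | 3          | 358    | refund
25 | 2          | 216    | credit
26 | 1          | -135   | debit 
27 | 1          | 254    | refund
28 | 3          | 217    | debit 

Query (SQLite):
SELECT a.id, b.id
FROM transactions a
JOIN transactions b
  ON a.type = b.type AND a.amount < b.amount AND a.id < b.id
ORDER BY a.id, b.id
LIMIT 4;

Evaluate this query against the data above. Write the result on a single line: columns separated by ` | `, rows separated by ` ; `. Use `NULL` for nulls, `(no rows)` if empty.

11 | 25 ; 16 | 18 ; 16 | 27 ; 26 | 28

Pairs (a,b) with same type, a.amount < b.amount, a.id < b.id.
type groups: credit:{6,11,25} debit:{26,28} fee:{1} refund:{16,18,27}
Ordered by (a.id, b.id); first 4.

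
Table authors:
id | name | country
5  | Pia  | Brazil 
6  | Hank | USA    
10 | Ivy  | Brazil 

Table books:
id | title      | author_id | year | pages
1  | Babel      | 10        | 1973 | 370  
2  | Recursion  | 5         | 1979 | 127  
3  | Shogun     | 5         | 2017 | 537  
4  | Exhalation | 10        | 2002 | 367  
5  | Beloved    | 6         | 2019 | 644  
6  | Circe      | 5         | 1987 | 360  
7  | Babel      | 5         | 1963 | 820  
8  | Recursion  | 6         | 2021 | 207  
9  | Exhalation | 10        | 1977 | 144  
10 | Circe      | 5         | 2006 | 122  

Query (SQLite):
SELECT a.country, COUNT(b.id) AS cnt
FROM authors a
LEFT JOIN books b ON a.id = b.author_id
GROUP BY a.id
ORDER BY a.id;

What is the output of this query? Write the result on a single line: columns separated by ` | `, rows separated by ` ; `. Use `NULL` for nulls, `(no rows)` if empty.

Brazil | 5 ; USA | 2 ; Brazil | 3

LEFT JOIN keeps every authors row; unmatched ones get NULL for books columns.
Group by authors.id and compute COUNT(b.id). COUNT(col) of an all-NULL group is 0.
  5: ids {2, 3, 6, 7, 10} → COUNT(b.id)=5
  6: ids {5, 8} → COUNT(b.id)=2
  10: ids {1, 4, 9} → COUNT(b.id)=3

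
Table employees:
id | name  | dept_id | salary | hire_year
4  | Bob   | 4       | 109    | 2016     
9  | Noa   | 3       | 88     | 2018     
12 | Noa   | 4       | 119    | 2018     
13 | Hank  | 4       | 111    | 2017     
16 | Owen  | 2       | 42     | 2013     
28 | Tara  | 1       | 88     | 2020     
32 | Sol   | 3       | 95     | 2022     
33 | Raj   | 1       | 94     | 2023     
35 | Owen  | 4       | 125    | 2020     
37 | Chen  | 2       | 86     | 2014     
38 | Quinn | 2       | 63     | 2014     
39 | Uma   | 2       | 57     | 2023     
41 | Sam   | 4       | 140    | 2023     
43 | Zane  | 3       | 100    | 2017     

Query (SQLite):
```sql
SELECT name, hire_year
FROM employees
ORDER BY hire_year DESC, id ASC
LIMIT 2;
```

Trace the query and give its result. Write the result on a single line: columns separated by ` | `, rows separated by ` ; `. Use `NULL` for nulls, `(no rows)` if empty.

Sort by hire_year desc, tiebreak id asc: (2023, id=33), (2023, id=39), (2023, id=41), (2022, id=32), (2020, id=28) …. Take first 2.

Raj | 2023 ; Uma | 2023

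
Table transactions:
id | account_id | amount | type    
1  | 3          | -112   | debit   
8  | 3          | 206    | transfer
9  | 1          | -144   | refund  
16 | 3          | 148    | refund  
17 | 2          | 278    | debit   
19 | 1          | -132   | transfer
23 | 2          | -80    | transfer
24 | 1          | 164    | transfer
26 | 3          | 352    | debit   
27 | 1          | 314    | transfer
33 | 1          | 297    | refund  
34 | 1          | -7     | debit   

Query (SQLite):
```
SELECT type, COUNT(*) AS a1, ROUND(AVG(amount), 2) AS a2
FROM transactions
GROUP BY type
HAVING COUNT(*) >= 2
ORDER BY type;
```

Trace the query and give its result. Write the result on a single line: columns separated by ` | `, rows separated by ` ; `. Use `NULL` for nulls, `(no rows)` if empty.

Group transactions by type.
Per group compute: COUNT(*), ROUND(AVG(amount), 2).
HAVING: drop groups with fewer than 2 rows.
  debit: ids {1, 17, 26, 34} → COUNT(*)=4, ROUND(AVG(amount), 2)=127.75
  refund: ids {9, 16, 33} → COUNT(*)=3, ROUND(AVG(amount), 2)=100.33
  transfer: ids {8, 19, 23, 24, 27} → COUNT(*)=5, ROUND(AVG(amount), 2)=94.4

debit | 4 | 127.75 ; refund | 3 | 100.33 ; transfer | 5 | 94.4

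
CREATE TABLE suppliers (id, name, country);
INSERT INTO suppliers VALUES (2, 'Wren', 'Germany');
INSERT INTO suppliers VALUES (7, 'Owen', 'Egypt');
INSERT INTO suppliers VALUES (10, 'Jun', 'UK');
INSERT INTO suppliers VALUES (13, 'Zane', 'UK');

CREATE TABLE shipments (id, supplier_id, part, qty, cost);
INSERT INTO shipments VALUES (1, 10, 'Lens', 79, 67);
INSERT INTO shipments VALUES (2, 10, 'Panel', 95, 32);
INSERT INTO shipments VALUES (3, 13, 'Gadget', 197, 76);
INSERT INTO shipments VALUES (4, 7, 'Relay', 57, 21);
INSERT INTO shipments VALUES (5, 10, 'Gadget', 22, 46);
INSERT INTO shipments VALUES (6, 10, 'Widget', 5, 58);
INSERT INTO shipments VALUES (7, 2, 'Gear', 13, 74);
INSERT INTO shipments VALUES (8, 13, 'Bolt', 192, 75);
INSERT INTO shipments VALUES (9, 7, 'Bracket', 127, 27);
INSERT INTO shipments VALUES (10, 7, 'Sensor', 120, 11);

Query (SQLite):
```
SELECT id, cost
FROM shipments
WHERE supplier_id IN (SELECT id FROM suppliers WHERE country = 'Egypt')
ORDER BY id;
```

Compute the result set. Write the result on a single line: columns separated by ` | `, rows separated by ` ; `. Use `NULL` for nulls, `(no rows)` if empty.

Inner query: suppliers.id where country = 'Egypt'.
Outer: keep shipments rows whose supplier_id is in that set.
Inner query → {7}

4 | 21 ; 9 | 27 ; 10 | 11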